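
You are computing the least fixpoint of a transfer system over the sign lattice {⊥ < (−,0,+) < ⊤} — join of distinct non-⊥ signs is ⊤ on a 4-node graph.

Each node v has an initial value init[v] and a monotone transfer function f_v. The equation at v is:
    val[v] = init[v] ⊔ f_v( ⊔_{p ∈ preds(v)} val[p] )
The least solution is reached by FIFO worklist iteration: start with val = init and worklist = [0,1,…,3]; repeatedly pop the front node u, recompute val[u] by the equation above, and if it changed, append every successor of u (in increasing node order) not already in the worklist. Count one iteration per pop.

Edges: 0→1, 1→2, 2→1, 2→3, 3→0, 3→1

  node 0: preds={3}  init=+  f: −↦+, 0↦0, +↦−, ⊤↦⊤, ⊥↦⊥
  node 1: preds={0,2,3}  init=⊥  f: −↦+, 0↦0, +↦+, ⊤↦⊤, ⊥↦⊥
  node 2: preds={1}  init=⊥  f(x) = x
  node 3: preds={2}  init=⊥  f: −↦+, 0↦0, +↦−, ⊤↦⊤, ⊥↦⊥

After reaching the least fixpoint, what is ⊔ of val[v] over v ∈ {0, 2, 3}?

⊤

Trace (11 dequeues):
  [1] u=0 | in ⊥ | out + | ==
  [2] u=1 | in + | out + | prev ⊥ | push {}
  [3] u=2 | in + | out + | prev ⊥ | push {1}
  [4] u=3 | in + | out − | prev ⊥ | push {0}
  [5] u=1 | in ⊤ | out ⊤ | prev + | push {2}
  [6] u=0 | in − | out + | ==
  [7] u=2 | in ⊤ | out ⊤ | prev + | push {1,3}
  [8] u=1 | in ⊤ | out ⊤ | ==
  [9] u=3 | in ⊤ | out ⊤ | prev − | push {0,1}
  [10] u=0 | in ⊤ | out ⊤ | prev + | push {}
  [11] u=1 | in ⊤ | out ⊤ | ==

Converged values:
  [0] ⊤
  [1] ⊤
  [2] ⊤
  [3] ⊤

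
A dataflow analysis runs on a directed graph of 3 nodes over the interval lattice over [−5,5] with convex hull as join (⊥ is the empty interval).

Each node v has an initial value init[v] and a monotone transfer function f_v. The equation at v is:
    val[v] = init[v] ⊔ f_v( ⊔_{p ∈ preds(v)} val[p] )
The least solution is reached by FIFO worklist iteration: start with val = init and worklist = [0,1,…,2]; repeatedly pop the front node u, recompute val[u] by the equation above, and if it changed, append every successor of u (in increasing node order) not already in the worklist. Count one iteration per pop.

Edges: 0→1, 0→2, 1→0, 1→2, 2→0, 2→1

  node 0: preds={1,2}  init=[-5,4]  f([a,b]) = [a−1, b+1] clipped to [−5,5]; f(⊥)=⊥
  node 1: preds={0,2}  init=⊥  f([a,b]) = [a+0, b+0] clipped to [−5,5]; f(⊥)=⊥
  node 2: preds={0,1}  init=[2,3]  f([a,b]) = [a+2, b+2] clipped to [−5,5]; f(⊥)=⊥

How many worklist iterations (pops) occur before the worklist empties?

7

Iteration log — 7 steps:
  step 1. node 0  ⊔preds=[2,3]  new=[-5,4]  stable
  step 2. node 1  ⊔preds=[-5,4]  new=[-5,4]  old=⊥  +wl: 0
  step 3. node 2  ⊔preds=[-5,4]  new=[-3,5]  old=[2,3]  +wl: 1
  step 4. node 0  ⊔preds=[-5,5]  new=[-5,5]  old=[-5,4]  +wl: 2
  step 5. node 1  ⊔preds=[-5,5]  new=[-5,5]  old=[-5,4]  +wl: 0
  step 6. node 2  ⊔preds=[-5,5]  new=[-3,5]  stable
  step 7. node 0  ⊔preds=[-5,5]  new=[-5,5]  stable

Least fixpoint reached:
  node 0: [-5,5]
  node 1: [-5,5]
  node 2: [-3,5]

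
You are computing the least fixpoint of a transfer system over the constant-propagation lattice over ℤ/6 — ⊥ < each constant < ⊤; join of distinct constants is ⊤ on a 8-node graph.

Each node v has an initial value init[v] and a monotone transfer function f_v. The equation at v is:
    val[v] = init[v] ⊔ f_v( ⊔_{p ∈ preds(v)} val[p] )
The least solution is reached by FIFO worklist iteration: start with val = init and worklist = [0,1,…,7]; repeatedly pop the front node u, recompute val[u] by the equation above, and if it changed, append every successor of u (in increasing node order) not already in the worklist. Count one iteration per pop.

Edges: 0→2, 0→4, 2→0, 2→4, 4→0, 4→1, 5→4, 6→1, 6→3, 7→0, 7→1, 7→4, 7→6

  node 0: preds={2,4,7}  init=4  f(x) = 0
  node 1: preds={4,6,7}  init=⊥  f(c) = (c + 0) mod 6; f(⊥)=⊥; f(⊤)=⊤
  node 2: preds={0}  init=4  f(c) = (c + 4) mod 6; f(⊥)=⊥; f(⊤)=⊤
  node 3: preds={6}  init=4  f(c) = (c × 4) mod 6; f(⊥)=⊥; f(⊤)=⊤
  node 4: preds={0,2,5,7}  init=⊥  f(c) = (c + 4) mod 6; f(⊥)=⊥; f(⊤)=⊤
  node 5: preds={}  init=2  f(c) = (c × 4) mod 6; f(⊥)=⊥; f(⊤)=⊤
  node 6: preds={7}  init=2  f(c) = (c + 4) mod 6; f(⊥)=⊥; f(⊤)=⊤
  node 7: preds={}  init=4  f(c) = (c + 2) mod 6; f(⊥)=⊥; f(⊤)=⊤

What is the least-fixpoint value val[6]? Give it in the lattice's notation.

Worklist (10 pops):
  #1 pop 0: in=4 → ⊤ (was 4); enqueue []
  #2 pop 1: in=⊤ → ⊤ (was ⊥); enqueue []
  #3 pop 2: in=⊤ → ⊤ (was 4); enqueue [0]
  #4 pop 3: in=2 → ⊤ (was 4); enqueue []
  #5 pop 4: in=⊤ → ⊤ (was ⊥); enqueue [1]
  #6 pop 5: in=⊥ → 2 (no change)
  #7 pop 6: in=4 → 2 (no change)
  #8 pop 7: in=⊥ → 4 (no change)
  #9 pop 0: in=⊤ → ⊤ (no change)
  #10 pop 1: in=⊤ → ⊤ (no change)

Fixpoint:
  val[0] = ⊤
  val[1] = ⊤
  val[2] = ⊤
  val[3] = ⊤
  val[4] = ⊤
  val[5] = 2
  val[6] = 2
  val[7] = 4

2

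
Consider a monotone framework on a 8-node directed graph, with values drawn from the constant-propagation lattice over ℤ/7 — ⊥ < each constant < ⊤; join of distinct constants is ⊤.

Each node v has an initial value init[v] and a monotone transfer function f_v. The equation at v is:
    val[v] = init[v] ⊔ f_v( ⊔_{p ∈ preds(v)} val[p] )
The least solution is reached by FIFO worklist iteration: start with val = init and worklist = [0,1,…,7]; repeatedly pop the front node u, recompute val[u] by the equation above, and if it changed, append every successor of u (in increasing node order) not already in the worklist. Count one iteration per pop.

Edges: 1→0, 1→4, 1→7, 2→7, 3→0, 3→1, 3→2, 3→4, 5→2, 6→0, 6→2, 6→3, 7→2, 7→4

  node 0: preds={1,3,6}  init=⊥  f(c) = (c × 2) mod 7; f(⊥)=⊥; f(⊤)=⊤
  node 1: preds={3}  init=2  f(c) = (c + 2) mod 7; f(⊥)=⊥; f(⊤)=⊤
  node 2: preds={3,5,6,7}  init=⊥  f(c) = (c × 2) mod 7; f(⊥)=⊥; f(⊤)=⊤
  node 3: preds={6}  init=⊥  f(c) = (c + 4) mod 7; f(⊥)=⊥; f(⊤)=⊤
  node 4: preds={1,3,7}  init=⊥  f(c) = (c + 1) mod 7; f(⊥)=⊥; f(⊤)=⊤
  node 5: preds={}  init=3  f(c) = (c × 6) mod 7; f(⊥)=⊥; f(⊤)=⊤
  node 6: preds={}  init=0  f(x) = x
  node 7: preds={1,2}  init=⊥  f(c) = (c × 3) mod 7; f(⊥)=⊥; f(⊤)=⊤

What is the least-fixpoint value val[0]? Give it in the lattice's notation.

Trace (14 dequeues):
  [1] u=0 | in ⊤ | out ⊤ | prev ⊥ | push {}
  [2] u=1 | in ⊥ | out 2 | ==
  [3] u=2 | in ⊤ | out ⊤ | prev ⊥ | push {}
  [4] u=3 | in 0 | out 4 | prev ⊥ | push {0,1,2}
  [5] u=4 | in ⊤ | out ⊤ | prev ⊥ | push {}
  [6] u=5 | in ⊥ | out 3 | ==
  [7] u=6 | in ⊥ | out 0 | ==
  [8] u=7 | in ⊤ | out ⊤ | prev ⊥ | push {4}
  [9] u=0 | in ⊤ | out ⊤ | ==
  [10] u=1 | in 4 | out ⊤ | prev 2 | push {0,7}
  [11] u=2 | in ⊤ | out ⊤ | ==
  [12] u=4 | in ⊤ | out ⊤ | ==
  [13] u=0 | in ⊤ | out ⊤ | ==
  [14] u=7 | in ⊤ | out ⊤ | ==

Converged values:
  [0] ⊤
  [1] ⊤
  [2] ⊤
  [3] 4
  [4] ⊤
  [5] 3
  [6] 0
  [7] ⊤

⊤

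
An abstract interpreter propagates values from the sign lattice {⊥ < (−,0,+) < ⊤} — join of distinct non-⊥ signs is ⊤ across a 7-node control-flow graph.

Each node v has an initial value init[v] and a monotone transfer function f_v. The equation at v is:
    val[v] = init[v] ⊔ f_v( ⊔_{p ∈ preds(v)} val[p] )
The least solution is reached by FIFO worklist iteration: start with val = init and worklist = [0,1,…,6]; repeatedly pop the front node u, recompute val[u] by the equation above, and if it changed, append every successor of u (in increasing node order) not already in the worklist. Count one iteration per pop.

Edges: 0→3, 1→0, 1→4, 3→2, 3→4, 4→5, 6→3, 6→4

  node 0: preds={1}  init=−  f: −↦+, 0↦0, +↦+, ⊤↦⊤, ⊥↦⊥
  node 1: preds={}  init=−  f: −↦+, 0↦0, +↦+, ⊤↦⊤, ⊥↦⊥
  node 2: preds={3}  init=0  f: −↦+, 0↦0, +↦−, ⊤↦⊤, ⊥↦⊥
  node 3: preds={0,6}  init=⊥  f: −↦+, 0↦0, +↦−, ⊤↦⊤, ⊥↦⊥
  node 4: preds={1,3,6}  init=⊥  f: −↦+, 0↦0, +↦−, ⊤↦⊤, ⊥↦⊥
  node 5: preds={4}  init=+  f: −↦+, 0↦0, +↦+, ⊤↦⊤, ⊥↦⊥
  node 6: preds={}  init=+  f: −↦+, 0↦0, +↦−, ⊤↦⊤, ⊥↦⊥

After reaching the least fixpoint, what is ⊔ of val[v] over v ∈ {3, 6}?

⊤

Iteration log — 8 steps:
  step 1. node 0  ⊔preds=−  new=⊤  old=−  +wl: 
  step 2. node 1  ⊔preds=⊥  new=−  stable
  step 3. node 2  ⊔preds=⊥  new=0  stable
  step 4. node 3  ⊔preds=⊤  new=⊤  old=⊥  +wl: 2
  step 5. node 4  ⊔preds=⊤  new=⊤  old=⊥  +wl: 
  step 6. node 5  ⊔preds=⊤  new=⊤  old=+  +wl: 
  step 7. node 6  ⊔preds=⊥  new=+  stable
  step 8. node 2  ⊔preds=⊤  new=⊤  old=0  +wl: 

Least fixpoint reached:
  node 0: ⊤
  node 1: −
  node 2: ⊤
  node 3: ⊤
  node 4: ⊤
  node 5: ⊤
  node 6: +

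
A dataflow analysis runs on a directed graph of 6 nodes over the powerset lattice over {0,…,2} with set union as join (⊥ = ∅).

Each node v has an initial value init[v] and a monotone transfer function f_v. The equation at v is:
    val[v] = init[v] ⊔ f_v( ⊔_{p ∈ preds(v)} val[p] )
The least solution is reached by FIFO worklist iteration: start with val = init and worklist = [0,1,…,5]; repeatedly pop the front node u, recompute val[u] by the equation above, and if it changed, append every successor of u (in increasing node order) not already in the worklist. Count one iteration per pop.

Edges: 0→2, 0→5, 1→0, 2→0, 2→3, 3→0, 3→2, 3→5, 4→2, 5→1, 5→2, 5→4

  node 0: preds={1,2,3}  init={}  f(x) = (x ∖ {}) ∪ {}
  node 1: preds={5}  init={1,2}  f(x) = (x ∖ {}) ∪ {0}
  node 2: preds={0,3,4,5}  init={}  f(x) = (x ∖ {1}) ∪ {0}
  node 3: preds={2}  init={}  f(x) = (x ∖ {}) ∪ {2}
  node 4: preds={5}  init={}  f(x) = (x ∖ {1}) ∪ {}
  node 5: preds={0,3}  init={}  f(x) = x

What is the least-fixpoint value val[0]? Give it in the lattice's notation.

Iteration log — 12 steps:
  step 1. node 0  ⊔preds={1,2}  new={1,2}  old={}  +wl: 
  step 2. node 1  ⊔preds={}  new={0,1,2}  old={1,2}  +wl: 0
  step 3. node 2  ⊔preds={1,2}  new={0,2}  old={}  +wl: 
  step 4. node 3  ⊔preds={0,2}  new={0,2}  old={}  +wl: 2
  step 5. node 4  ⊔preds={}  new={}  stable
  step 6. node 5  ⊔preds={0,1,2}  new={0,1,2}  old={}  +wl: 1,4
  step 7. node 0  ⊔preds={0,1,2}  new={0,1,2}  old={1,2}  +wl: 5
  step 8. node 2  ⊔preds={0,1,2}  new={0,2}  stable
  step 9. node 1  ⊔preds={0,1,2}  new={0,1,2}  stable
  step 10. node 4  ⊔preds={0,1,2}  new={0,2}  old={}  +wl: 2
  step 11. node 5  ⊔preds={0,1,2}  new={0,1,2}  stable
  step 12. node 2  ⊔preds={0,1,2}  new={0,2}  stable

Least fixpoint reached:
  node 0: {0,1,2}
  node 1: {0,1,2}
  node 2: {0,2}
  node 3: {0,2}
  node 4: {0,2}
  node 5: {0,1,2}

{0,1,2}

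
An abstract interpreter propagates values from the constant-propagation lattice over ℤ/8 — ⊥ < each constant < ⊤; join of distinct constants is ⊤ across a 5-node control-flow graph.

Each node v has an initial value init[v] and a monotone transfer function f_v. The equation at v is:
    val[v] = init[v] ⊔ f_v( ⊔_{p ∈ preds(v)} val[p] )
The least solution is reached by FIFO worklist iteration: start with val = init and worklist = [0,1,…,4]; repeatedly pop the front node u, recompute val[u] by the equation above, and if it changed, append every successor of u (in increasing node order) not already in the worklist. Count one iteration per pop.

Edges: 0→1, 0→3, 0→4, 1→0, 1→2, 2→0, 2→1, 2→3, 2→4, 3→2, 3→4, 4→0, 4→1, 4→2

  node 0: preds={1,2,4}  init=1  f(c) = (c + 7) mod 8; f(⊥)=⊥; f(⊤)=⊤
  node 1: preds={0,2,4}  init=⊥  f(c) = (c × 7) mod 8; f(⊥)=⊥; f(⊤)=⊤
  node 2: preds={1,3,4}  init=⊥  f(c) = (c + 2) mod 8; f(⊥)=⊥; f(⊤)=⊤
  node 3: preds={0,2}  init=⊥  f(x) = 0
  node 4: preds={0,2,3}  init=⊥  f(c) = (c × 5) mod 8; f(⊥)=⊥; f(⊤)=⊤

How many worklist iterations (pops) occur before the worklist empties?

12

Trace (12 dequeues):
  [1] u=0 | in ⊥ | out 1 | ==
  [2] u=1 | in 1 | out 7 | prev ⊥ | push {0}
  [3] u=2 | in 7 | out 1 | prev ⊥ | push {1}
  [4] u=3 | in 1 | out 0 | prev ⊥ | push {2}
  [5] u=4 | in ⊤ | out ⊤ | prev ⊥ | push {}
  [6] u=0 | in ⊤ | out ⊤ | prev 1 | push {3,4}
  [7] u=1 | in ⊤ | out ⊤ | prev 7 | push {0}
  [8] u=2 | in ⊤ | out ⊤ | prev 1 | push {1}
  [9] u=3 | in ⊤ | out 0 | ==
  [10] u=4 | in ⊤ | out ⊤ | ==
  [11] u=0 | in ⊤ | out ⊤ | ==
  [12] u=1 | in ⊤ | out ⊤ | ==

Converged values:
  [0] ⊤
  [1] ⊤
  [2] ⊤
  [3] 0
  [4] ⊤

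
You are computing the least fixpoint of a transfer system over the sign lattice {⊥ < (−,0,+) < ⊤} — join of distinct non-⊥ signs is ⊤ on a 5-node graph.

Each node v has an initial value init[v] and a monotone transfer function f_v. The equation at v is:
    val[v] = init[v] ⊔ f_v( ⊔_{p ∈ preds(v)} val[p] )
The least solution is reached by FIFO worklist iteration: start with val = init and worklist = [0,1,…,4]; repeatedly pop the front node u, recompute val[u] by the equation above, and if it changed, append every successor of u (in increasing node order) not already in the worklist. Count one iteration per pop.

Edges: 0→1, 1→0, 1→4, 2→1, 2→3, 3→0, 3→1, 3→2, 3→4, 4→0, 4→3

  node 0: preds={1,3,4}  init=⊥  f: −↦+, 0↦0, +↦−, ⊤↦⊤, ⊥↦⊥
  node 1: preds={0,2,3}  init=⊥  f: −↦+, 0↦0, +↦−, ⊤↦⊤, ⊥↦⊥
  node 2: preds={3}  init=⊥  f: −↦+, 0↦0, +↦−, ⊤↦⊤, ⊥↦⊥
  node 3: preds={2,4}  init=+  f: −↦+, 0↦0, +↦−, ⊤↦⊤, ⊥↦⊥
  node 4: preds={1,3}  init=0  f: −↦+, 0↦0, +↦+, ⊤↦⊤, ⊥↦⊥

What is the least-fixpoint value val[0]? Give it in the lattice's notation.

⊤

Trace (10 dequeues):
  [1] u=0 | in ⊤ | out ⊤ | prev ⊥ | push {}
  [2] u=1 | in ⊤ | out ⊤ | prev ⊥ | push {0}
  [3] u=2 | in + | out − | prev ⊥ | push {1}
  [4] u=3 | in ⊤ | out ⊤ | prev + | push {2}
  [5] u=4 | in ⊤ | out ⊤ | prev 0 | push {3}
  [6] u=0 | in ⊤ | out ⊤ | ==
  [7] u=1 | in ⊤ | out ⊤ | ==
  [8] u=2 | in ⊤ | out ⊤ | prev − | push {1}
  [9] u=3 | in ⊤ | out ⊤ | ==
  [10] u=1 | in ⊤ | out ⊤ | ==

Converged values:
  [0] ⊤
  [1] ⊤
  [2] ⊤
  [3] ⊤
  [4] ⊤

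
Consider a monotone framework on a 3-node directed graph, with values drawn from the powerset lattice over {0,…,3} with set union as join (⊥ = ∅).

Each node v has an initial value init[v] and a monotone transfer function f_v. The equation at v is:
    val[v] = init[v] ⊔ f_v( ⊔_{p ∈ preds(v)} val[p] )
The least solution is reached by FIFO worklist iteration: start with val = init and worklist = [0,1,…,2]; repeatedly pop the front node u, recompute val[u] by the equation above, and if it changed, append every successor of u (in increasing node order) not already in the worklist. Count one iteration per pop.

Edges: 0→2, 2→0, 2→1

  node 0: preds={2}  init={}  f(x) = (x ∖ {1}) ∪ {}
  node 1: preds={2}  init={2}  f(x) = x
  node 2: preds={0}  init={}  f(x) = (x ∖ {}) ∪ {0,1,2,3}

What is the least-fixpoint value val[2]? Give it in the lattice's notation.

{0,1,2,3}

Iteration log — 6 steps:
  step 1. node 0  ⊔preds={}  new={}  stable
  step 2. node 1  ⊔preds={}  new={2}  stable
  step 3. node 2  ⊔preds={}  new={0,1,2,3}  old={}  +wl: 0,1
  step 4. node 0  ⊔preds={0,1,2,3}  new={0,2,3}  old={}  +wl: 2
  step 5. node 1  ⊔preds={0,1,2,3}  new={0,1,2,3}  old={2}  +wl: 
  step 6. node 2  ⊔preds={0,2,3}  new={0,1,2,3}  stable

Least fixpoint reached:
  node 0: {0,2,3}
  node 1: {0,1,2,3}
  node 2: {0,1,2,3}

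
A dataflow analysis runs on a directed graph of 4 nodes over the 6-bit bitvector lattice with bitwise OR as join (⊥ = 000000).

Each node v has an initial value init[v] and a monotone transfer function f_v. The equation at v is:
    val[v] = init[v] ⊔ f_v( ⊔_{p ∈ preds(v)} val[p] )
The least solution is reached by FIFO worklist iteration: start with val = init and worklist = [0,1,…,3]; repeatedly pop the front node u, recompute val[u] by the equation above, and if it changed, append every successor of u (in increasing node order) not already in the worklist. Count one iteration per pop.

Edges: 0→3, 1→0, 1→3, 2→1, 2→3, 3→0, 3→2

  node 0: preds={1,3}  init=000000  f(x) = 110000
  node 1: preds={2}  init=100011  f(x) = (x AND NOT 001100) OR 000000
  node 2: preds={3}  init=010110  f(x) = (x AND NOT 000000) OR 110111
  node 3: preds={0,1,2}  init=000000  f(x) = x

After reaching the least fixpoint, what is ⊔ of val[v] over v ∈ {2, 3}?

110111

Trace (7 dequeues):
  [1] u=0 | in 100011 | out 110000 | prev 000000 | push {}
  [2] u=1 | in 010110 | out 110011 | prev 100011 | push {0}
  [3] u=2 | in 000000 | out 110111 | prev 010110 | push {1}
  [4] u=3 | in 110111 | out 110111 | prev 000000 | push {2}
  [5] u=0 | in 110111 | out 110000 | ==
  [6] u=1 | in 110111 | out 110011 | ==
  [7] u=2 | in 110111 | out 110111 | ==

Converged values:
  [0] 110000
  [1] 110011
  [2] 110111
  [3] 110111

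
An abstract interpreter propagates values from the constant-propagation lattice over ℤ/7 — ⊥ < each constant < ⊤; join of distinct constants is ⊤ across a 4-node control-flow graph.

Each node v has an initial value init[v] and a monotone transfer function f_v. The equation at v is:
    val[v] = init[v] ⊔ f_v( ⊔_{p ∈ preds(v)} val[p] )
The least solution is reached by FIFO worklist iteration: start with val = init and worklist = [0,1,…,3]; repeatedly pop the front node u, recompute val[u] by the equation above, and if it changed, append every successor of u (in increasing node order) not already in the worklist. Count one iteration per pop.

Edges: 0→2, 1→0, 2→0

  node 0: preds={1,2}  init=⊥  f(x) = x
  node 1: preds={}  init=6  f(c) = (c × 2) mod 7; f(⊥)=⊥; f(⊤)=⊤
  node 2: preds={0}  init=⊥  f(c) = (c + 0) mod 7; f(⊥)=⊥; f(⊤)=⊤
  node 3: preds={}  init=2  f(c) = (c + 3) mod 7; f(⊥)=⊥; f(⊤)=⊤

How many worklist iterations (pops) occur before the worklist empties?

5

Trace (5 dequeues):
  [1] u=0 | in 6 | out 6 | prev ⊥ | push {}
  [2] u=1 | in ⊥ | out 6 | ==
  [3] u=2 | in 6 | out 6 | prev ⊥ | push {0}
  [4] u=3 | in ⊥ | out 2 | ==
  [5] u=0 | in 6 | out 6 | ==

Converged values:
  [0] 6
  [1] 6
  [2] 6
  [3] 2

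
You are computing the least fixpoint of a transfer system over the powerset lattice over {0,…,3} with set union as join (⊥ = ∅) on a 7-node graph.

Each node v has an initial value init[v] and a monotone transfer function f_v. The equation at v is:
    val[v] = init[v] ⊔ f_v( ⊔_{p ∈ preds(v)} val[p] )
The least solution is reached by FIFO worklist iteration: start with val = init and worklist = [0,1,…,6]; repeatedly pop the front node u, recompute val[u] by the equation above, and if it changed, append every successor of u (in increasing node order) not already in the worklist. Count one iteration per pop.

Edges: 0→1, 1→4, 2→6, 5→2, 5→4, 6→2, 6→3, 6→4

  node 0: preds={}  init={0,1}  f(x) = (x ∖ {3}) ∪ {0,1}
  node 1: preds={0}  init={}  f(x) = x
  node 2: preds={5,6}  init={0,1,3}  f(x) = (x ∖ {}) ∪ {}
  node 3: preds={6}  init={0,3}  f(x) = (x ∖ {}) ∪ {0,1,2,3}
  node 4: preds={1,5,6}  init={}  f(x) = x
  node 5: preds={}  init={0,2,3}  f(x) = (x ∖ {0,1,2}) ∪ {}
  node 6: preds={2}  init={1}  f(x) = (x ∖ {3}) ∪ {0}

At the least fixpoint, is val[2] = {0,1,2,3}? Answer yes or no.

yes

Worklist (10 pops):
  #1 pop 0: in={} → {0,1} (no change)
  #2 pop 1: in={0,1} → {0,1} (was {}); enqueue []
  #3 pop 2: in={0,1,2,3} → {0,1,2,3} (was {0,1,3}); enqueue []
  #4 pop 3: in={1} → {0,1,2,3} (was {0,3}); enqueue []
  #5 pop 4: in={0,1,2,3} → {0,1,2,3} (was {}); enqueue []
  #6 pop 5: in={} → {0,2,3} (no change)
  #7 pop 6: in={0,1,2,3} → {0,1,2} (was {1}); enqueue [2,3,4]
  #8 pop 2: in={0,1,2,3} → {0,1,2,3} (no change)
  #9 pop 3: in={0,1,2} → {0,1,2,3} (no change)
  #10 pop 4: in={0,1,2,3} → {0,1,2,3} (no change)

Fixpoint:
  val[0] = {0,1}
  val[1] = {0,1}
  val[2] = {0,1,2,3}
  val[3] = {0,1,2,3}
  val[4] = {0,1,2,3}
  val[5] = {0,2,3}
  val[6] = {0,1,2}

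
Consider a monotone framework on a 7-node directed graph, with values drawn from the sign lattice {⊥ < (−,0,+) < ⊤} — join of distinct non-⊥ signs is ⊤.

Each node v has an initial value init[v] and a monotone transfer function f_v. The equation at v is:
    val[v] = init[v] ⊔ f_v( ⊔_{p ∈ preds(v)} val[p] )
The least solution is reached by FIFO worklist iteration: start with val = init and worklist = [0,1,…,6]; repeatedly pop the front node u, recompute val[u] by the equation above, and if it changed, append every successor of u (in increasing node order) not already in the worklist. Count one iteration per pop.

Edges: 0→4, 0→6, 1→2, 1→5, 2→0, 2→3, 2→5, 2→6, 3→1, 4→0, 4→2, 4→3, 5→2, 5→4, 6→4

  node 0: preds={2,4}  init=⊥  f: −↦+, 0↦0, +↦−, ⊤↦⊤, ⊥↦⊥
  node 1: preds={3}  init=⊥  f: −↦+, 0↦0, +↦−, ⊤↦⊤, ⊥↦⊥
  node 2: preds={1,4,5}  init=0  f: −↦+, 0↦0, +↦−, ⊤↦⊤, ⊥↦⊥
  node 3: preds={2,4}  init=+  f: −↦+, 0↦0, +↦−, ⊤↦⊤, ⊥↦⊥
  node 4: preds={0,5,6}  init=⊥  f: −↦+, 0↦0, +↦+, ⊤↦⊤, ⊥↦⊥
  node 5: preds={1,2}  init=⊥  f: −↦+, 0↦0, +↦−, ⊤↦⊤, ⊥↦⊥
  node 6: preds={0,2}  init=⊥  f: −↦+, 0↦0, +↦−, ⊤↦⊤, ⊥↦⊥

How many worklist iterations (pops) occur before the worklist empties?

17

Worklist (17 pops):
  #1 pop 0: in=0 → 0 (was ⊥); enqueue []
  #2 pop 1: in=+ → − (was ⊥); enqueue []
  #3 pop 2: in=− → ⊤ (was 0); enqueue [0]
  #4 pop 3: in=⊤ → ⊤ (was +); enqueue [1]
  #5 pop 4: in=0 → 0 (was ⊥); enqueue [2,3]
  #6 pop 5: in=⊤ → ⊤ (was ⊥); enqueue [4]
  #7 pop 6: in=⊤ → ⊤ (was ⊥); enqueue []
  #8 pop 0: in=⊤ → ⊤ (was 0); enqueue [6]
  #9 pop 1: in=⊤ → ⊤ (was −); enqueue [5]
  #10 pop 2: in=⊤ → ⊤ (no change)
  #11 pop 3: in=⊤ → ⊤ (no change)
  #12 pop 4: in=⊤ → ⊤ (was 0); enqueue [0,2,3]
  #13 pop 6: in=⊤ → ⊤ (no change)
  #14 pop 5: in=⊤ → ⊤ (no change)
  #15 pop 0: in=⊤ → ⊤ (no change)
  #16 pop 2: in=⊤ → ⊤ (no change)
  #17 pop 3: in=⊤ → ⊤ (no change)

Fixpoint:
  val[0] = ⊤
  val[1] = ⊤
  val[2] = ⊤
  val[3] = ⊤
  val[4] = ⊤
  val[5] = ⊤
  val[6] = ⊤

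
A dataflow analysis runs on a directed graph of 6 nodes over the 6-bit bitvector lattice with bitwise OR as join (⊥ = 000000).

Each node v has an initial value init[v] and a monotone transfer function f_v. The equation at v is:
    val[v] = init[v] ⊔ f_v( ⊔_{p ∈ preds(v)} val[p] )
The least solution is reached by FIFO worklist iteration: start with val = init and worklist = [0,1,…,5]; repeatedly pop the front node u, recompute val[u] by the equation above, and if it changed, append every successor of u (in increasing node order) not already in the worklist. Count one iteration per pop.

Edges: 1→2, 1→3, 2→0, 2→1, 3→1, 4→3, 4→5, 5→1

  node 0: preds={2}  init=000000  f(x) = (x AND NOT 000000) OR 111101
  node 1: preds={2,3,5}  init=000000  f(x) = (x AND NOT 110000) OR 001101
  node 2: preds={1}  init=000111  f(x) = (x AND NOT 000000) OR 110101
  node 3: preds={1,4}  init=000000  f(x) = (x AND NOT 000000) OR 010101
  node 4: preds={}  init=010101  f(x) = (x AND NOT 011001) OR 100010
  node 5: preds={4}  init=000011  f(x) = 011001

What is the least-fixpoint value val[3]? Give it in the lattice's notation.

111111

Trace (10 dequeues):
  [1] u=0 | in 000111 | out 111111 | prev 000000 | push {}
  [2] u=1 | in 000111 | out 001111 | prev 000000 | push {}
  [3] u=2 | in 001111 | out 111111 | prev 000111 | push {0,1}
  [4] u=3 | in 011111 | out 011111 | prev 000000 | push {}
  [5] u=4 | in 000000 | out 110111 | prev 010101 | push {3}
  [6] u=5 | in 110111 | out 011011 | prev 000011 | push {}
  [7] u=0 | in 111111 | out 111111 | ==
  [8] u=1 | in 111111 | out 001111 | ==
  [9] u=3 | in 111111 | out 111111 | prev 011111 | push {1}
  [10] u=1 | in 111111 | out 001111 | ==

Converged values:
  [0] 111111
  [1] 001111
  [2] 111111
  [3] 111111
  [4] 110111
  [5] 011011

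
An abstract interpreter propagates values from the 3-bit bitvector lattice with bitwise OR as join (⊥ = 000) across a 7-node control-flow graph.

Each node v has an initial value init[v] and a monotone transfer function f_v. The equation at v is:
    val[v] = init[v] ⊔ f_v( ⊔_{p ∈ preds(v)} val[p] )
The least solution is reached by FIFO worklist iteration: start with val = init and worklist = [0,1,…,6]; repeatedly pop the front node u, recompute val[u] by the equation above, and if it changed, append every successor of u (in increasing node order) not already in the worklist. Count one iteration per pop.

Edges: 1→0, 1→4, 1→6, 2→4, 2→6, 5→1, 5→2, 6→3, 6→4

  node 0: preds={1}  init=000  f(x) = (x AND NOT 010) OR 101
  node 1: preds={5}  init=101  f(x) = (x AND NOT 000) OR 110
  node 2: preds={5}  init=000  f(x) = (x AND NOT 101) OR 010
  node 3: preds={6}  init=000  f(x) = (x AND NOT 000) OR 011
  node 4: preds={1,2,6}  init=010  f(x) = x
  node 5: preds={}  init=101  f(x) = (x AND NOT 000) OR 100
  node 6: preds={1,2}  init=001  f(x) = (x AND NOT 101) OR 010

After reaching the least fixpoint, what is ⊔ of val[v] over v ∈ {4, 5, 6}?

111

Trace (10 dequeues):
  [1] u=0 | in 101 | out 101 | prev 000 | push {}
  [2] u=1 | in 101 | out 111 | prev 101 | push {0}
  [3] u=2 | in 101 | out 010 | prev 000 | push {}
  [4] u=3 | in 001 | out 011 | prev 000 | push {}
  [5] u=4 | in 111 | out 111 | prev 010 | push {}
  [6] u=5 | in 000 | out 101 | ==
  [7] u=6 | in 111 | out 011 | prev 001 | push {3,4}
  [8] u=0 | in 111 | out 101 | ==
  [9] u=3 | in 011 | out 011 | ==
  [10] u=4 | in 111 | out 111 | ==

Converged values:
  [0] 101
  [1] 111
  [2] 010
  [3] 011
  [4] 111
  [5] 101
  [6] 011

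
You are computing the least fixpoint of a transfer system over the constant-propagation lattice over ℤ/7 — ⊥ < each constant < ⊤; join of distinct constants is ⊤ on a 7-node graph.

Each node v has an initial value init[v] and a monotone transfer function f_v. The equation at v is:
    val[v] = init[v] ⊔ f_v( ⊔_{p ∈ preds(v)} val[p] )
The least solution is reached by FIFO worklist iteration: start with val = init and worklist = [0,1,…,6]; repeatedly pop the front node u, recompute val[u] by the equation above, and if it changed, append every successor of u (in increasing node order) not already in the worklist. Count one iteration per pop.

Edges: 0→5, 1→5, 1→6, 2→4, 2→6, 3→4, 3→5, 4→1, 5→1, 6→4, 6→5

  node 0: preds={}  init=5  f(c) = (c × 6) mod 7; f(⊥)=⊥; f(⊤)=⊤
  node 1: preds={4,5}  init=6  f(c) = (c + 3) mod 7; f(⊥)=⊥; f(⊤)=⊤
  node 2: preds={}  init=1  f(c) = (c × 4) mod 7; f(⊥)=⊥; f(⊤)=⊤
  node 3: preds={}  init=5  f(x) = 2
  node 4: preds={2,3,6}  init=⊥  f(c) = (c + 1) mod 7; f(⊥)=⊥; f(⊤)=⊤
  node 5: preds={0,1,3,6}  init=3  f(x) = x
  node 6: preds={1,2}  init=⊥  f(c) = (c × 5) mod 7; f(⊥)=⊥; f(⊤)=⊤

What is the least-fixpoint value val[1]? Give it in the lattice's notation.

Worklist (11 pops):
  #1 pop 0: in=⊥ → 5 (no change)
  #2 pop 1: in=3 → 6 (no change)
  #3 pop 2: in=⊥ → 1 (no change)
  #4 pop 3: in=⊥ → ⊤ (was 5); enqueue []
  #5 pop 4: in=⊤ → ⊤ (was ⊥); enqueue [1]
  #6 pop 5: in=⊤ → ⊤ (was 3); enqueue []
  #7 pop 6: in=⊤ → ⊤ (was ⊥); enqueue [4,5]
  #8 pop 1: in=⊤ → ⊤ (was 6); enqueue [6]
  #9 pop 4: in=⊤ → ⊤ (no change)
  #10 pop 5: in=⊤ → ⊤ (no change)
  #11 pop 6: in=⊤ → ⊤ (no change)

Fixpoint:
  val[0] = 5
  val[1] = ⊤
  val[2] = 1
  val[3] = ⊤
  val[4] = ⊤
  val[5] = ⊤
  val[6] = ⊤

⊤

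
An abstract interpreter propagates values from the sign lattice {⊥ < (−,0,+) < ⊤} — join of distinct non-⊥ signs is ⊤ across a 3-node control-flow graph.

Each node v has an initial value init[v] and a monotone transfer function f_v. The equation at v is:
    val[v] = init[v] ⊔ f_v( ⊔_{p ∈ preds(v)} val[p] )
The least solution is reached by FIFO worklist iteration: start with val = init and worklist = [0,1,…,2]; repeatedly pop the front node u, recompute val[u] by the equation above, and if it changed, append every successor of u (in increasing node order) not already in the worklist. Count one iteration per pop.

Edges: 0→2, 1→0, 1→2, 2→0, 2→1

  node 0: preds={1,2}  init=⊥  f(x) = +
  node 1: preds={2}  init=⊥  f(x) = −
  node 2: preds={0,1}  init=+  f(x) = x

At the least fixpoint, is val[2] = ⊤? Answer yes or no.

yes

Trace (5 dequeues):
  [1] u=0 | in + | out + | prev ⊥ | push {}
  [2] u=1 | in + | out − | prev ⊥ | push {0}
  [3] u=2 | in ⊤ | out ⊤ | prev + | push {1}
  [4] u=0 | in ⊤ | out + | ==
  [5] u=1 | in ⊤ | out − | ==

Converged values:
  [0] +
  [1] −
  [2] ⊤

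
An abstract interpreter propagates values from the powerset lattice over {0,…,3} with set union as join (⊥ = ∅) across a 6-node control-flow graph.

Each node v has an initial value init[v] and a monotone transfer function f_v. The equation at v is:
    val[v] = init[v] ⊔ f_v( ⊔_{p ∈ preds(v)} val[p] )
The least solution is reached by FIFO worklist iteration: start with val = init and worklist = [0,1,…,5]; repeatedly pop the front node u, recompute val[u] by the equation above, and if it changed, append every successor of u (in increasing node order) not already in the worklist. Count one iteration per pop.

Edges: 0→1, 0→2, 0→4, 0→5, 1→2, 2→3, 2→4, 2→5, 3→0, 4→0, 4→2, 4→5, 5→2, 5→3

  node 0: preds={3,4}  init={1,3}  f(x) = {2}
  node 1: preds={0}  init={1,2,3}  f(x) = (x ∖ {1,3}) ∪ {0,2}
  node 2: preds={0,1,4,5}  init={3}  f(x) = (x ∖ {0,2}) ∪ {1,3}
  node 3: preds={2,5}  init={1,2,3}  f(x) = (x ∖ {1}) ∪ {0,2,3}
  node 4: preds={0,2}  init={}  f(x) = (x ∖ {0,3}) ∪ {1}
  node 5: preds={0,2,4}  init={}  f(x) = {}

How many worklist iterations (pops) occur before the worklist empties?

Worklist (8 pops):
  #1 pop 0: in={1,2,3} → {1,2,3} (was {1,3}); enqueue []
  #2 pop 1: in={1,2,3} → {0,1,2,3} (was {1,2,3}); enqueue []
  #3 pop 2: in={0,1,2,3} → {1,3} (was {3}); enqueue []
  #4 pop 3: in={1,3} → {0,1,2,3} (was {1,2,3}); enqueue [0]
  #5 pop 4: in={1,2,3} → {1,2} (was {}); enqueue [2]
  #6 pop 5: in={1,2,3} → {} (no change)
  #7 pop 0: in={0,1,2,3} → {1,2,3} (no change)
  #8 pop 2: in={0,1,2,3} → {1,3} (no change)

Fixpoint:
  val[0] = {1,2,3}
  val[1] = {0,1,2,3}
  val[2] = {1,3}
  val[3] = {0,1,2,3}
  val[4] = {1,2}
  val[5] = {}

8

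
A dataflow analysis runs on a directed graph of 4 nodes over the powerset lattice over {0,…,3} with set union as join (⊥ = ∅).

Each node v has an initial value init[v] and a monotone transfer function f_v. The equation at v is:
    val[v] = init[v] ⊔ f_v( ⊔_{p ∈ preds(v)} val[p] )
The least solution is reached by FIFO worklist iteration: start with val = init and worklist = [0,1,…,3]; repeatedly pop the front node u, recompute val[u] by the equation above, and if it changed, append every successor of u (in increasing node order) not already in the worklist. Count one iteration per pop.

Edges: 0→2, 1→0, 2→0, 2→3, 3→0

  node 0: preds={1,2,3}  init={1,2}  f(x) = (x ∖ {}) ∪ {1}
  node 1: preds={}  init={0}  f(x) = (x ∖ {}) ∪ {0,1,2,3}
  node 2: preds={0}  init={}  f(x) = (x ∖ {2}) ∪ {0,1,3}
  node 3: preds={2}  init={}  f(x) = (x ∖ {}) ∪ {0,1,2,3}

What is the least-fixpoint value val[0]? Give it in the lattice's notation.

Iteration log — 6 steps:
  step 1. node 0  ⊔preds={0}  new={0,1,2}  old={1,2}  +wl: 
  step 2. node 1  ⊔preds={}  new={0,1,2,3}  old={0}  +wl: 0
  step 3. node 2  ⊔preds={0,1,2}  new={0,1,3}  old={}  +wl: 
  step 4. node 3  ⊔preds={0,1,3}  new={0,1,2,3}  old={}  +wl: 
  step 5. node 0  ⊔preds={0,1,2,3}  new={0,1,2,3}  old={0,1,2}  +wl: 2
  step 6. node 2  ⊔preds={0,1,2,3}  new={0,1,3}  stable

Least fixpoint reached:
  node 0: {0,1,2,3}
  node 1: {0,1,2,3}
  node 2: {0,1,3}
  node 3: {0,1,2,3}

{0,1,2,3}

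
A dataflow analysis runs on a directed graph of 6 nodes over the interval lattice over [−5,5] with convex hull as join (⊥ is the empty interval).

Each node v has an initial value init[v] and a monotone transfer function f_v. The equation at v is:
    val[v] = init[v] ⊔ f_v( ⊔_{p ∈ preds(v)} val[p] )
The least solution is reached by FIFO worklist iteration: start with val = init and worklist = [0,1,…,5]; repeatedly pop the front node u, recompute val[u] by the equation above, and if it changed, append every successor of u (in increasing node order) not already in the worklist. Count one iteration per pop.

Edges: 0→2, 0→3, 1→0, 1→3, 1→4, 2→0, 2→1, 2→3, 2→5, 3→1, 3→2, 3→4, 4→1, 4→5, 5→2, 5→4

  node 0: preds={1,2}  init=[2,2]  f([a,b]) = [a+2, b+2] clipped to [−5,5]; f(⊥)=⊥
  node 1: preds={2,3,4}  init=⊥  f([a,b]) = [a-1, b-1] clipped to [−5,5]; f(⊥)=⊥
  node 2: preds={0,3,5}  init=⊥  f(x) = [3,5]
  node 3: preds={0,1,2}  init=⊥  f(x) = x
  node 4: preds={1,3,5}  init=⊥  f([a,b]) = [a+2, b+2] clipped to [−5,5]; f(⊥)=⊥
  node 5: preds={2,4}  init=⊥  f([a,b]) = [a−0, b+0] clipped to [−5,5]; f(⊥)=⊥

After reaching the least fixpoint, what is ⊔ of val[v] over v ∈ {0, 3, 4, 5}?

[-5,5]

Iteration log — 52 steps:
  step 1. node 0  ⊔preds=⊥  new=[2,2]  stable
  step 2. node 1  ⊔preds=⊥  new=⊥  stable
  step 3. node 2  ⊔preds=[2,2]  new=[3,5]  old=⊥  +wl: 0,1
  step 4. node 3  ⊔preds=[2,5]  new=[2,5]  old=⊥  +wl: 2
  step 5. node 4  ⊔preds=[2,5]  new=[4,5]  old=⊥  +wl: 
  step 6. node 5  ⊔preds=[3,5]  new=[3,5]  old=⊥  +wl: 4
  step 7. node 0  ⊔preds=[3,5]  new=[2,5]  old=[2,2]  +wl: 3
  step 8. node 1  ⊔preds=[2,5]  new=[1,4]  old=⊥  +wl: 0
  step 9. node 2  ⊔preds=[2,5]  new=[3,5]  stable
  step 10. node 4  ⊔preds=[1,5]  new=[3,5]  old=[4,5]  +wl: 1,5
  step 11. node 3  ⊔preds=[1,5]  new=[1,5]  old=[2,5]  +wl: 2,4
  step 12. node 0  ⊔preds=[1,5]  new=[2,5]  stable
  step 13. node 1  ⊔preds=[1,5]  new=[0,4]  old=[1,4]  +wl: 0,3
  step 14. node 5  ⊔preds=[3,5]  new=[3,5]  stable
  step 15. node 2  ⊔preds=[1,5]  new=[3,5]  stable
  step 16. node 4  ⊔preds=[0,5]  new=[2,5]  old=[3,5]  +wl: 1,5
  step 17. node 0  ⊔preds=[0,5]  new=[2,5]  stable
  step 18. node 3  ⊔preds=[0,5]  new=[0,5]  old=[1,5]  +wl: 2,4
  step 19. node 1  ⊔preds=[0,5]  new=[-1,4]  old=[0,4]  +wl: 0,3
  step 20. node 5  ⊔preds=[2,5]  new=[2,5]  old=[3,5]  +wl: 
  step 21. node 2  ⊔preds=[0,5]  new=[3,5]  stable
  step 22. node 4  ⊔preds=[-1,5]  new=[1,5]  old=[2,5]  +wl: 1,5
  step 23. node 0  ⊔preds=[-1,5]  new=[1,5]  old=[2,5]  +wl: 2
  step 24. node 3  ⊔preds=[-1,5]  new=[-1,5]  old=[0,5]  +wl: 4
  step 25. node 1  ⊔preds=[-1,5]  new=[-2,4]  old=[-1,4]  +wl: 0,3
  step 26. node 5  ⊔preds=[1,5]  new=[1,5]  old=[2,5]  +wl: 
  step 27. node 2  ⊔preds=[-1,5]  new=[3,5]  stable
  step 28. node 4  ⊔preds=[-2,5]  new=[0,5]  old=[1,5]  +wl: 1,5
  step 29. node 0  ⊔preds=[-2,5]  new=[0,5]  old=[1,5]  +wl: 2
  step 30. node 3  ⊔preds=[-2,5]  new=[-2,5]  old=[-1,5]  +wl: 4
  step 31. node 1  ⊔preds=[-2,5]  new=[-3,4]  old=[-2,4]  +wl: 0,3
  step 32. node 5  ⊔preds=[0,5]  new=[0,5]  old=[1,5]  +wl: 
  step 33. node 2  ⊔preds=[-2,5]  new=[3,5]  stable
  step 34. node 4  ⊔preds=[-3,5]  new=[-1,5]  old=[0,5]  +wl: 1,5
  step 35. node 0  ⊔preds=[-3,5]  new=[-1,5]  old=[0,5]  +wl: 2
  step 36. node 3  ⊔preds=[-3,5]  new=[-3,5]  old=[-2,5]  +wl: 4
  step 37. node 1  ⊔preds=[-3,5]  new=[-4,4]  old=[-3,4]  +wl: 0,3
  step 38. node 5  ⊔preds=[-1,5]  new=[-1,5]  old=[0,5]  +wl: 
  step 39. node 2  ⊔preds=[-3,5]  new=[3,5]  stable
  step 40. node 4  ⊔preds=[-4,5]  new=[-2,5]  old=[-1,5]  +wl: 1,5
  step 41. node 0  ⊔preds=[-4,5]  new=[-2,5]  old=[-1,5]  +wl: 2
  step 42. node 3  ⊔preds=[-4,5]  new=[-4,5]  old=[-3,5]  +wl: 4
  step 43. node 1  ⊔preds=[-4,5]  new=[-5,4]  old=[-4,4]  +wl: 0,3
  step 44. node 5  ⊔preds=[-2,5]  new=[-2,5]  old=[-1,5]  +wl: 
  step 45. node 2  ⊔preds=[-4,5]  new=[3,5]  stable
  step 46. node 4  ⊔preds=[-5,5]  new=[-3,5]  old=[-2,5]  +wl: 1,5
  step 47. node 0  ⊔preds=[-5,5]  new=[-3,5]  old=[-2,5]  +wl: 2
  step 48. node 3  ⊔preds=[-5,5]  new=[-5,5]  old=[-4,5]  +wl: 4
  step 49. node 1  ⊔preds=[-5,5]  new=[-5,4]  stable
  step 50. node 5  ⊔preds=[-3,5]  new=[-3,5]  old=[-2,5]  +wl: 
  step 51. node 2  ⊔preds=[-5,5]  new=[3,5]  stable
  step 52. node 4  ⊔preds=[-5,5]  new=[-3,5]  stable

Least fixpoint reached:
  node 0: [-3,5]
  node 1: [-5,4]
  node 2: [3,5]
  node 3: [-5,5]
  node 4: [-3,5]
  node 5: [-3,5]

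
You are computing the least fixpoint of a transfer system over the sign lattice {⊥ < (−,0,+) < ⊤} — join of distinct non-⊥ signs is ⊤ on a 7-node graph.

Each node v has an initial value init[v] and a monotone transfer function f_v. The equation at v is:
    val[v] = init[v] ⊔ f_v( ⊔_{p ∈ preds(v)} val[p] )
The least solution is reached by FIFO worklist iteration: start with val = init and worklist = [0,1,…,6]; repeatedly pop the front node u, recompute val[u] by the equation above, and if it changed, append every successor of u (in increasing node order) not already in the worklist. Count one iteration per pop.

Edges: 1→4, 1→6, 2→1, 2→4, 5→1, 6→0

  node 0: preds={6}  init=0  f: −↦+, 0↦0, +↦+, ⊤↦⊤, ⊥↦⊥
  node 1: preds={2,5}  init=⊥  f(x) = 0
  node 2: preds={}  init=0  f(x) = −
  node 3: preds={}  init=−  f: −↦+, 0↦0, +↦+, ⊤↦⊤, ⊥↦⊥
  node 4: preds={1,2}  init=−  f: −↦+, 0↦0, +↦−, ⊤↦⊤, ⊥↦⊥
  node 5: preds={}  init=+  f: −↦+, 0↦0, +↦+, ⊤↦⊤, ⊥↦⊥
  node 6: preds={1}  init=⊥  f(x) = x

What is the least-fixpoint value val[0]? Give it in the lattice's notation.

0

Trace (9 dequeues):
  [1] u=0 | in ⊥ | out 0 | ==
  [2] u=1 | in ⊤ | out 0 | prev ⊥ | push {}
  [3] u=2 | in ⊥ | out ⊤ | prev 0 | push {1}
  [4] u=3 | in ⊥ | out − | ==
  [5] u=4 | in ⊤ | out ⊤ | prev − | push {}
  [6] u=5 | in ⊥ | out + | ==
  [7] u=6 | in 0 | out 0 | prev ⊥ | push {0}
  [8] u=1 | in ⊤ | out 0 | ==
  [9] u=0 | in 0 | out 0 | ==

Converged values:
  [0] 0
  [1] 0
  [2] ⊤
  [3] −
  [4] ⊤
  [5] +
  [6] 0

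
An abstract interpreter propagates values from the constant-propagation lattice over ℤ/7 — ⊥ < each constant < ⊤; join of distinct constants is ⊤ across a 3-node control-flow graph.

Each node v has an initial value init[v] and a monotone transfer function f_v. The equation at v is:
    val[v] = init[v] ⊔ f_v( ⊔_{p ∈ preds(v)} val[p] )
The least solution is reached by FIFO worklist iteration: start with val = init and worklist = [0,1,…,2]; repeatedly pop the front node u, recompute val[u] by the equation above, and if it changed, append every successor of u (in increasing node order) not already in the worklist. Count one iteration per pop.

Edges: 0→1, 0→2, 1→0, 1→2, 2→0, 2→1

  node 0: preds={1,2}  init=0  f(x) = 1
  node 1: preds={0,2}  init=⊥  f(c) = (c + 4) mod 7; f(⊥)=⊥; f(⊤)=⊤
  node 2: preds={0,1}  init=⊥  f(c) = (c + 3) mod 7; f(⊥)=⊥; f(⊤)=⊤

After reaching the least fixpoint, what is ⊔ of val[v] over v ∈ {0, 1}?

⊤

Worklist (5 pops):
  #1 pop 0: in=⊥ → ⊤ (was 0); enqueue []
  #2 pop 1: in=⊤ → ⊤ (was ⊥); enqueue [0]
  #3 pop 2: in=⊤ → ⊤ (was ⊥); enqueue [1]
  #4 pop 0: in=⊤ → ⊤ (no change)
  #5 pop 1: in=⊤ → ⊤ (no change)

Fixpoint:
  val[0] = ⊤
  val[1] = ⊤
  val[2] = ⊤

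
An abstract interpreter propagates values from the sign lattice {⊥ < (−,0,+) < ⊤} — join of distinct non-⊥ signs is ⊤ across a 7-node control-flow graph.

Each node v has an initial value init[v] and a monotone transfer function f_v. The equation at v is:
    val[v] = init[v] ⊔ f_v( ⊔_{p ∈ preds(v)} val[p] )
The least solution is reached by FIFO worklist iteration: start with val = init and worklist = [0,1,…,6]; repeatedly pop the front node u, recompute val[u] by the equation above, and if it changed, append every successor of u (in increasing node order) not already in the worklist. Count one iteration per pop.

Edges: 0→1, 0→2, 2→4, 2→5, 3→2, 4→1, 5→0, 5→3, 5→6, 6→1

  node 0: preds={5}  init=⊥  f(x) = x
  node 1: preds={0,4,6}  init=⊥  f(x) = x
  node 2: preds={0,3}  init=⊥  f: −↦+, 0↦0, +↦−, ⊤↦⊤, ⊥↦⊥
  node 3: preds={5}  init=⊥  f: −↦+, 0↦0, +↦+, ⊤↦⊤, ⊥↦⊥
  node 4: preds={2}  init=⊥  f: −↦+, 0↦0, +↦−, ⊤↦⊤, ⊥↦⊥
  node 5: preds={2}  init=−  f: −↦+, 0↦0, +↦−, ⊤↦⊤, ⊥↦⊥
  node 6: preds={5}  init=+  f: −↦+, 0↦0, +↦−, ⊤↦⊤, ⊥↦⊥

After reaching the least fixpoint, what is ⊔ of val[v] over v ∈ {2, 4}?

⊤

Worklist (17 pops):
  #1 pop 0: in=− → − (was ⊥); enqueue []
  #2 pop 1: in=⊤ → ⊤ (was ⊥); enqueue []
  #3 pop 2: in=− → + (was ⊥); enqueue []
  #4 pop 3: in=− → + (was ⊥); enqueue [2]
  #5 pop 4: in=+ → − (was ⊥); enqueue [1]
  #6 pop 5: in=+ → − (no change)
  #7 pop 6: in=− → + (no change)
  #8 pop 2: in=⊤ → ⊤ (was +); enqueue [4,5]
  #9 pop 1: in=⊤ → ⊤ (no change)
  #10 pop 4: in=⊤ → ⊤ (was −); enqueue [1]
  #11 pop 5: in=⊤ → ⊤ (was −); enqueue [0,3,6]
  #12 pop 1: in=⊤ → ⊤ (no change)
  #13 pop 0: in=⊤ → ⊤ (was −); enqueue [1,2]
  #14 pop 3: in=⊤ → ⊤ (was +); enqueue []
  #15 pop 6: in=⊤ → ⊤ (was +); enqueue []
  #16 pop 1: in=⊤ → ⊤ (no change)
  #17 pop 2: in=⊤ → ⊤ (no change)

Fixpoint:
  val[0] = ⊤
  val[1] = ⊤
  val[2] = ⊤
  val[3] = ⊤
  val[4] = ⊤
  val[5] = ⊤
  val[6] = ⊤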